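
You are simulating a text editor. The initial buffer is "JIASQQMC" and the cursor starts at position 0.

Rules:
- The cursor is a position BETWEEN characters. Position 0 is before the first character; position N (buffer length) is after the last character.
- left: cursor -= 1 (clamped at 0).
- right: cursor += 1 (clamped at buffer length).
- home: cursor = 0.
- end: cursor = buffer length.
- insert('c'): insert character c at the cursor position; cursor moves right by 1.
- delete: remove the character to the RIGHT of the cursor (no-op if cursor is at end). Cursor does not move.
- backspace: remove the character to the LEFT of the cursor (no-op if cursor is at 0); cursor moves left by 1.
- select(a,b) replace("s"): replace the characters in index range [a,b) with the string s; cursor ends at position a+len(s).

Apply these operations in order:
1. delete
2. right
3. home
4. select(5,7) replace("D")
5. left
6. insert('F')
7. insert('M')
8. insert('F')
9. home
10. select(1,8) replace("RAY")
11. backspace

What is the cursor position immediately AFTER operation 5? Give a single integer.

After op 1 (delete): buf='IASQQMC' cursor=0
After op 2 (right): buf='IASQQMC' cursor=1
After op 3 (home): buf='IASQQMC' cursor=0
After op 4 (select(5,7) replace("D")): buf='IASQQD' cursor=6
After op 5 (left): buf='IASQQD' cursor=5

Answer: 5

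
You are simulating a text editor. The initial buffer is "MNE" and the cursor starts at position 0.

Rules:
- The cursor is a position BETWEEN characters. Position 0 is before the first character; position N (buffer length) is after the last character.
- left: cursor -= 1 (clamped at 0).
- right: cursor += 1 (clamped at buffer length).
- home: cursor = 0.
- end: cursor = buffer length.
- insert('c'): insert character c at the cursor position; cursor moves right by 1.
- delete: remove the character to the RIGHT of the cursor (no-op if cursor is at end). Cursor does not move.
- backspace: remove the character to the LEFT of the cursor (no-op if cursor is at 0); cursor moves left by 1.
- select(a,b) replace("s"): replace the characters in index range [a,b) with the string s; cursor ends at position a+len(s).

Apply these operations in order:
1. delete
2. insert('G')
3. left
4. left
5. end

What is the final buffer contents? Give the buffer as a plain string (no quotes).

After op 1 (delete): buf='NE' cursor=0
After op 2 (insert('G')): buf='GNE' cursor=1
After op 3 (left): buf='GNE' cursor=0
After op 4 (left): buf='GNE' cursor=0
After op 5 (end): buf='GNE' cursor=3

Answer: GNE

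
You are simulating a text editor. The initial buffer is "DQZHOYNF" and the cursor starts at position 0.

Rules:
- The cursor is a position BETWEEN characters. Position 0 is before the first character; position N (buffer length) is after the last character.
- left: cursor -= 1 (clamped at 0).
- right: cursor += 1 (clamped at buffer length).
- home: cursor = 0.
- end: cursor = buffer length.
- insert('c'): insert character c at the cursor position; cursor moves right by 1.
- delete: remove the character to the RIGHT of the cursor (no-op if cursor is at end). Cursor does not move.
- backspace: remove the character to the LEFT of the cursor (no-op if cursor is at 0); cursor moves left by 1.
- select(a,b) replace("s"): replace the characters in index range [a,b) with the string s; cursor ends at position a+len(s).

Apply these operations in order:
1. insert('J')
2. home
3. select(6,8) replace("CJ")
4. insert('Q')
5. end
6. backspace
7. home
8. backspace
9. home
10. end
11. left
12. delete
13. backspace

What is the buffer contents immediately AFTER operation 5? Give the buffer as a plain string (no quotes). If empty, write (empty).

Answer: JDQZHOCJQF

Derivation:
After op 1 (insert('J')): buf='JDQZHOYNF' cursor=1
After op 2 (home): buf='JDQZHOYNF' cursor=0
After op 3 (select(6,8) replace("CJ")): buf='JDQZHOCJF' cursor=8
After op 4 (insert('Q')): buf='JDQZHOCJQF' cursor=9
After op 5 (end): buf='JDQZHOCJQF' cursor=10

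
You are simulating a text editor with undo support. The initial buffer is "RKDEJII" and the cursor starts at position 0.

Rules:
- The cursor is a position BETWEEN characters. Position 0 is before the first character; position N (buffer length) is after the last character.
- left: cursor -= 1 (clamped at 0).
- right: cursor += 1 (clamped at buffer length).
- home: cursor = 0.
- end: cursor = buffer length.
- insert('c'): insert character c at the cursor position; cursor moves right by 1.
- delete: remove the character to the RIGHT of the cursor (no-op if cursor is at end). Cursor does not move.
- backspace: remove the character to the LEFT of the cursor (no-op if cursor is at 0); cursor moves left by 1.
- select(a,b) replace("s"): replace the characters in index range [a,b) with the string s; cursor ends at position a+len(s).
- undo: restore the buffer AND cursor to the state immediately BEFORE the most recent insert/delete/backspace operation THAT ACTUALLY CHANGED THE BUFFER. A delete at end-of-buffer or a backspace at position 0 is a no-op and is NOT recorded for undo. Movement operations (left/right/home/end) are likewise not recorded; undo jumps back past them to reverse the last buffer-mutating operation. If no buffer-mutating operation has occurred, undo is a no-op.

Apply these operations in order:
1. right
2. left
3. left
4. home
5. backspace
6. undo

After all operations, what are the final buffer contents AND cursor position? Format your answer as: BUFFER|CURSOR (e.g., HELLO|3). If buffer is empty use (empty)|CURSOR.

Answer: RKDEJII|0

Derivation:
After op 1 (right): buf='RKDEJII' cursor=1
After op 2 (left): buf='RKDEJII' cursor=0
After op 3 (left): buf='RKDEJII' cursor=0
After op 4 (home): buf='RKDEJII' cursor=0
After op 5 (backspace): buf='RKDEJII' cursor=0
After op 6 (undo): buf='RKDEJII' cursor=0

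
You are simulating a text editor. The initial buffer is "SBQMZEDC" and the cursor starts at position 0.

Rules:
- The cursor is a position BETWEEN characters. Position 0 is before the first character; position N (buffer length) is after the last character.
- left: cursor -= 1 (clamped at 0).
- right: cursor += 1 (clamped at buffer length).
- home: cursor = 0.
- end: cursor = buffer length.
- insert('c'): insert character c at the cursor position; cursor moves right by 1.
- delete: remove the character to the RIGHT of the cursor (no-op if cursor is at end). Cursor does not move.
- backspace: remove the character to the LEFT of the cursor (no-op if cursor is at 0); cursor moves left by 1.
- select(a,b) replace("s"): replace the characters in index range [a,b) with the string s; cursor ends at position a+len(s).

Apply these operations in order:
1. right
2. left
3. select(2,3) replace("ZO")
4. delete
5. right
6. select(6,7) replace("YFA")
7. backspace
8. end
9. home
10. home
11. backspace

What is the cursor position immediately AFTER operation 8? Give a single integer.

After op 1 (right): buf='SBQMZEDC' cursor=1
After op 2 (left): buf='SBQMZEDC' cursor=0
After op 3 (select(2,3) replace("ZO")): buf='SBZOMZEDC' cursor=4
After op 4 (delete): buf='SBZOZEDC' cursor=4
After op 5 (right): buf='SBZOZEDC' cursor=5
After op 6 (select(6,7) replace("YFA")): buf='SBZOZEYFAC' cursor=9
After op 7 (backspace): buf='SBZOZEYFC' cursor=8
After op 8 (end): buf='SBZOZEYFC' cursor=9

Answer: 9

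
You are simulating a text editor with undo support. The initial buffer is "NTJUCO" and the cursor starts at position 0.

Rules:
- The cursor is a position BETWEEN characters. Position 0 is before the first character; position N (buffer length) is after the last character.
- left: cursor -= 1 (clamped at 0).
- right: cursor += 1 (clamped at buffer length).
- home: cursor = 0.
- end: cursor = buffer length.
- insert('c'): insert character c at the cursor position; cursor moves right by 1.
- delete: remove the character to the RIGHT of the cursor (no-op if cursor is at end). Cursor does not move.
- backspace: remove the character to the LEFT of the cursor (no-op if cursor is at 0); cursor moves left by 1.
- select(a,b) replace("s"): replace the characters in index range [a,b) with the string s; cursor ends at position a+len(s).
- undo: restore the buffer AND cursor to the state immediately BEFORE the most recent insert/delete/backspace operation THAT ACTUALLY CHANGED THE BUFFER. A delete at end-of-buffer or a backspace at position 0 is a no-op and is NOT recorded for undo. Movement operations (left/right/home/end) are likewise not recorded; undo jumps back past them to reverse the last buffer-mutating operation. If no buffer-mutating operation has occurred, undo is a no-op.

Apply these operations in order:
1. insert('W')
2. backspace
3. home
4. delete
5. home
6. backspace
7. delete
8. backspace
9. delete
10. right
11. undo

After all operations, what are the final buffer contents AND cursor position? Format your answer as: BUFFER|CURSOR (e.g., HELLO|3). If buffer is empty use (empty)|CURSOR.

After op 1 (insert('W')): buf='WNTJUCO' cursor=1
After op 2 (backspace): buf='NTJUCO' cursor=0
After op 3 (home): buf='NTJUCO' cursor=0
After op 4 (delete): buf='TJUCO' cursor=0
After op 5 (home): buf='TJUCO' cursor=0
After op 6 (backspace): buf='TJUCO' cursor=0
After op 7 (delete): buf='JUCO' cursor=0
After op 8 (backspace): buf='JUCO' cursor=0
After op 9 (delete): buf='UCO' cursor=0
After op 10 (right): buf='UCO' cursor=1
After op 11 (undo): buf='JUCO' cursor=0

Answer: JUCO|0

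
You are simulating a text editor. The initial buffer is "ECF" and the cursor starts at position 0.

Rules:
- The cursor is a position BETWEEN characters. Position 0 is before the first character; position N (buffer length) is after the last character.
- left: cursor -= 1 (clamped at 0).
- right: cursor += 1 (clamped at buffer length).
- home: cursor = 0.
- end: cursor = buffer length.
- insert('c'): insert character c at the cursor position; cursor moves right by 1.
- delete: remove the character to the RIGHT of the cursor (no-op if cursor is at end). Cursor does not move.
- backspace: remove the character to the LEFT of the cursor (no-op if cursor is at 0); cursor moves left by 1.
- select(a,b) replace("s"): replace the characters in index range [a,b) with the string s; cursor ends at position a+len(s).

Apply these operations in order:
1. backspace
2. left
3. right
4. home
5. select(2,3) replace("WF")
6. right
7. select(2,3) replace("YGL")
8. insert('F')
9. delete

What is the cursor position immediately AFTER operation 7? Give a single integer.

After op 1 (backspace): buf='ECF' cursor=0
After op 2 (left): buf='ECF' cursor=0
After op 3 (right): buf='ECF' cursor=1
After op 4 (home): buf='ECF' cursor=0
After op 5 (select(2,3) replace("WF")): buf='ECWF' cursor=4
After op 6 (right): buf='ECWF' cursor=4
After op 7 (select(2,3) replace("YGL")): buf='ECYGLF' cursor=5

Answer: 5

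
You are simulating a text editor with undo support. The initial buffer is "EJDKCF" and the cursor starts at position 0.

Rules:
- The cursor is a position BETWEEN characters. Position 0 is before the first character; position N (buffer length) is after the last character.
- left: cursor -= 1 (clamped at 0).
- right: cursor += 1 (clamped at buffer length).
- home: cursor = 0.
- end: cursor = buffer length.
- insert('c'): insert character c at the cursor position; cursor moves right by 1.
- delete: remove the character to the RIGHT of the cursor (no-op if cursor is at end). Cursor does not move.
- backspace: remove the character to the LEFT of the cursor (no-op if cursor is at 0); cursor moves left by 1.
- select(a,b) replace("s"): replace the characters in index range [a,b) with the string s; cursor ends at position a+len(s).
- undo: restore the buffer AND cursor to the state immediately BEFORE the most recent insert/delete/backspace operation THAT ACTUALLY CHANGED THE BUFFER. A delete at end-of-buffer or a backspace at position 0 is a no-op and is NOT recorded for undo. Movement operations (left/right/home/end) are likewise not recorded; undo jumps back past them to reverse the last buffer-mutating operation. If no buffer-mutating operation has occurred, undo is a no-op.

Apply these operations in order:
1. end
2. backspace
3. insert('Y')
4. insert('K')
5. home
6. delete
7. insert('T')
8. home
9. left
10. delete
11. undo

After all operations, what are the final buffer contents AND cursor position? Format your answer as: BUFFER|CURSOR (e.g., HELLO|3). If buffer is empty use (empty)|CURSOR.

Answer: TJDKCYK|0

Derivation:
After op 1 (end): buf='EJDKCF' cursor=6
After op 2 (backspace): buf='EJDKC' cursor=5
After op 3 (insert('Y')): buf='EJDKCY' cursor=6
After op 4 (insert('K')): buf='EJDKCYK' cursor=7
After op 5 (home): buf='EJDKCYK' cursor=0
After op 6 (delete): buf='JDKCYK' cursor=0
After op 7 (insert('T')): buf='TJDKCYK' cursor=1
After op 8 (home): buf='TJDKCYK' cursor=0
After op 9 (left): buf='TJDKCYK' cursor=0
After op 10 (delete): buf='JDKCYK' cursor=0
After op 11 (undo): buf='TJDKCYK' cursor=0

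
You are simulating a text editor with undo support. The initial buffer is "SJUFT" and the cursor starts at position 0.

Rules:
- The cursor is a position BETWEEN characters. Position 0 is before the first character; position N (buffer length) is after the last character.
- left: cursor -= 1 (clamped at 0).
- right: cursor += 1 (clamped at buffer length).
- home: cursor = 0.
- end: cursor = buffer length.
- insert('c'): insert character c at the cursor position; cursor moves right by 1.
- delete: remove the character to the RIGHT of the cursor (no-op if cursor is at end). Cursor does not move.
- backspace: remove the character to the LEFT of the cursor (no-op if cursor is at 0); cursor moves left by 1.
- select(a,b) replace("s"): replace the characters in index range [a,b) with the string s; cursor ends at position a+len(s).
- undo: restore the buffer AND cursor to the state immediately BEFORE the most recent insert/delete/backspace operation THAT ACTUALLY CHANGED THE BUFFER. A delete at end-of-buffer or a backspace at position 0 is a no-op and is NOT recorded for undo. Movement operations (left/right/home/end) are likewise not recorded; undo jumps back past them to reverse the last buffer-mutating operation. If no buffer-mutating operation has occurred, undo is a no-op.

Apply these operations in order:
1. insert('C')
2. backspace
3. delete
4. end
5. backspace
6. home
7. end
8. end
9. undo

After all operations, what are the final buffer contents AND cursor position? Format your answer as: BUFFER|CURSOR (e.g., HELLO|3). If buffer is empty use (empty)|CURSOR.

Answer: JUFT|4

Derivation:
After op 1 (insert('C')): buf='CSJUFT' cursor=1
After op 2 (backspace): buf='SJUFT' cursor=0
After op 3 (delete): buf='JUFT' cursor=0
After op 4 (end): buf='JUFT' cursor=4
After op 5 (backspace): buf='JUF' cursor=3
After op 6 (home): buf='JUF' cursor=0
After op 7 (end): buf='JUF' cursor=3
After op 8 (end): buf='JUF' cursor=3
After op 9 (undo): buf='JUFT' cursor=4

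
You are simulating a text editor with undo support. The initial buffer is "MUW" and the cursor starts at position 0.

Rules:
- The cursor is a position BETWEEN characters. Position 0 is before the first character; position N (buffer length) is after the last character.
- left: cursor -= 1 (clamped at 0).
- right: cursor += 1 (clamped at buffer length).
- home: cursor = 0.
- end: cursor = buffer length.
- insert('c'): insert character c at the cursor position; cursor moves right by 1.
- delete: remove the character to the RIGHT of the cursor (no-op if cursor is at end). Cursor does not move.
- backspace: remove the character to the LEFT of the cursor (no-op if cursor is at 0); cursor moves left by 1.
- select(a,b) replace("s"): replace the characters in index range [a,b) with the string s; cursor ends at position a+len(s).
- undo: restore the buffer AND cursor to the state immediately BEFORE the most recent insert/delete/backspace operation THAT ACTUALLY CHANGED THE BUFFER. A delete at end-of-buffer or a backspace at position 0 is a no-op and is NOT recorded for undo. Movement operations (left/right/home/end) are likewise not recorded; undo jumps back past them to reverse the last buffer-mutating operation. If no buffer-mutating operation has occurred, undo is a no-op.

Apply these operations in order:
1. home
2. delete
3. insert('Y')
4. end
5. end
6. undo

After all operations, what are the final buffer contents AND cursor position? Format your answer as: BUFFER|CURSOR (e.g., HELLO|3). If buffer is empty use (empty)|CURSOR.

After op 1 (home): buf='MUW' cursor=0
After op 2 (delete): buf='UW' cursor=0
After op 3 (insert('Y')): buf='YUW' cursor=1
After op 4 (end): buf='YUW' cursor=3
After op 5 (end): buf='YUW' cursor=3
After op 6 (undo): buf='UW' cursor=0

Answer: UW|0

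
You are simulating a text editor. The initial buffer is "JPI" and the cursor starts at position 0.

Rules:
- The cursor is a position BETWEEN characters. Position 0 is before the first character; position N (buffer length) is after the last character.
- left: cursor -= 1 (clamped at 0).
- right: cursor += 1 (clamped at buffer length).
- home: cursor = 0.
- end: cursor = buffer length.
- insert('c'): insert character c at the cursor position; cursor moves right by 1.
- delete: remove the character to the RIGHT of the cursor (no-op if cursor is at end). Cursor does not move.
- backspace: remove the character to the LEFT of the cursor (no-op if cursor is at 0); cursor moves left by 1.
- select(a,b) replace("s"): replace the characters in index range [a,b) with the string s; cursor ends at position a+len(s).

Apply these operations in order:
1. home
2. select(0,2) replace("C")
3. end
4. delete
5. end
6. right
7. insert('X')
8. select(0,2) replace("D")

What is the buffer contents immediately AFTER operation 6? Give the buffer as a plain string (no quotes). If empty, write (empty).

After op 1 (home): buf='JPI' cursor=0
After op 2 (select(0,2) replace("C")): buf='CI' cursor=1
After op 3 (end): buf='CI' cursor=2
After op 4 (delete): buf='CI' cursor=2
After op 5 (end): buf='CI' cursor=2
After op 6 (right): buf='CI' cursor=2

Answer: CI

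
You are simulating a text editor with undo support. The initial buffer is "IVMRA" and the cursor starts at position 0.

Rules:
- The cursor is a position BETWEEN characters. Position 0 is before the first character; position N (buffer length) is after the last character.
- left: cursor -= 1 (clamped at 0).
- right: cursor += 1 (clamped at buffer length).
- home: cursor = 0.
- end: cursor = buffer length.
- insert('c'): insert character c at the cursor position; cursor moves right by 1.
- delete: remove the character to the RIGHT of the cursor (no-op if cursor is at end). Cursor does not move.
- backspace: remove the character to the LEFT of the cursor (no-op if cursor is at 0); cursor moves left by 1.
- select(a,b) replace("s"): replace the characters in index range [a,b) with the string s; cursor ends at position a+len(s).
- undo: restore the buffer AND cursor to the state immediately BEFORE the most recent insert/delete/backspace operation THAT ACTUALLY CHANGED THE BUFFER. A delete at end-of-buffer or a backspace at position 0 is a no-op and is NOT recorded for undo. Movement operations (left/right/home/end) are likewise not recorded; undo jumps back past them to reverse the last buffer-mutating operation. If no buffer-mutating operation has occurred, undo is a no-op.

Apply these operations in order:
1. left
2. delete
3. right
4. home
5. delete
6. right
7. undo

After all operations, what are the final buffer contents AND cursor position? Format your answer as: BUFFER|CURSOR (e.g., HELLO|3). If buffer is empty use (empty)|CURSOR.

Answer: VMRA|0

Derivation:
After op 1 (left): buf='IVMRA' cursor=0
After op 2 (delete): buf='VMRA' cursor=0
After op 3 (right): buf='VMRA' cursor=1
After op 4 (home): buf='VMRA' cursor=0
After op 5 (delete): buf='MRA' cursor=0
After op 6 (right): buf='MRA' cursor=1
After op 7 (undo): buf='VMRA' cursor=0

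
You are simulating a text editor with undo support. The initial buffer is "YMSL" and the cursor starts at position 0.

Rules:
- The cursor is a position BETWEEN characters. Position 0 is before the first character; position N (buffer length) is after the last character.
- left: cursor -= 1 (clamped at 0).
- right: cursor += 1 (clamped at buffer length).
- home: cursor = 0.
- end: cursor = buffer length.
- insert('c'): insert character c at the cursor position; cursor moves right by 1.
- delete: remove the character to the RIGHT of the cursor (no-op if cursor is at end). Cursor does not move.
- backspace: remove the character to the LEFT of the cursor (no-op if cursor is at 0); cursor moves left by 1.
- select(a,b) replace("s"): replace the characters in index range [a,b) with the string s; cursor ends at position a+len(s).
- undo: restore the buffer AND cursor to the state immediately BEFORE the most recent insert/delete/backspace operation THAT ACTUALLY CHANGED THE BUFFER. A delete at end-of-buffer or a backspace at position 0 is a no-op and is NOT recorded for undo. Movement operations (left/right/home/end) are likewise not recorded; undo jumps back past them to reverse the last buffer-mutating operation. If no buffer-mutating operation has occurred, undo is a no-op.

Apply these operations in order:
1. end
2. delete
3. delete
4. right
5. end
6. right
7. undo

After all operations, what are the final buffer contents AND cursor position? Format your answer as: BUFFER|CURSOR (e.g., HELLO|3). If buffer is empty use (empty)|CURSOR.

Answer: YMSL|4

Derivation:
After op 1 (end): buf='YMSL' cursor=4
After op 2 (delete): buf='YMSL' cursor=4
After op 3 (delete): buf='YMSL' cursor=4
After op 4 (right): buf='YMSL' cursor=4
After op 5 (end): buf='YMSL' cursor=4
After op 6 (right): buf='YMSL' cursor=4
After op 7 (undo): buf='YMSL' cursor=4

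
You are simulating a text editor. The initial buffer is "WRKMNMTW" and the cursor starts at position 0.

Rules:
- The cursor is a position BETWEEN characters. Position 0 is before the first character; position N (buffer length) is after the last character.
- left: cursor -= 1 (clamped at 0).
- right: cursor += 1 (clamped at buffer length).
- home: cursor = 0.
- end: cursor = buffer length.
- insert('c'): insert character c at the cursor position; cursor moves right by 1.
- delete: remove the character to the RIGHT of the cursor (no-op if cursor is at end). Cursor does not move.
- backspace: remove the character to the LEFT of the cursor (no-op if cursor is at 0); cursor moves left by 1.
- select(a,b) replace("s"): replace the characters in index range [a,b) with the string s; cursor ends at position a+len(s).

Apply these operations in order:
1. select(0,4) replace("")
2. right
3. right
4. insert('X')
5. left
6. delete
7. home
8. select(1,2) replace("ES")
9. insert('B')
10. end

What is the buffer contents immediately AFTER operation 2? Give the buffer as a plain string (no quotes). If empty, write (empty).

Answer: NMTW

Derivation:
After op 1 (select(0,4) replace("")): buf='NMTW' cursor=0
After op 2 (right): buf='NMTW' cursor=1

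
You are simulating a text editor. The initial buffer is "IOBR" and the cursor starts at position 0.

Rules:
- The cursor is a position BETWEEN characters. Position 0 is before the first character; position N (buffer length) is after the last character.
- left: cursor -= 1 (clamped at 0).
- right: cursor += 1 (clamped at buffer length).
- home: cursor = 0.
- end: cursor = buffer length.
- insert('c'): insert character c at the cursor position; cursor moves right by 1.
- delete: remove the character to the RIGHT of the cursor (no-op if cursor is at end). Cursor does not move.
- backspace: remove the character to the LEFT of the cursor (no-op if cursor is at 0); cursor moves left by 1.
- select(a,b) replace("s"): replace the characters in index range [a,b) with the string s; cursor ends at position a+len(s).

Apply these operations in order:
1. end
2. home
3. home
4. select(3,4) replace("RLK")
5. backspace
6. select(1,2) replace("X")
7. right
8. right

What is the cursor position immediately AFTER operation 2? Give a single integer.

After op 1 (end): buf='IOBR' cursor=4
After op 2 (home): buf='IOBR' cursor=0

Answer: 0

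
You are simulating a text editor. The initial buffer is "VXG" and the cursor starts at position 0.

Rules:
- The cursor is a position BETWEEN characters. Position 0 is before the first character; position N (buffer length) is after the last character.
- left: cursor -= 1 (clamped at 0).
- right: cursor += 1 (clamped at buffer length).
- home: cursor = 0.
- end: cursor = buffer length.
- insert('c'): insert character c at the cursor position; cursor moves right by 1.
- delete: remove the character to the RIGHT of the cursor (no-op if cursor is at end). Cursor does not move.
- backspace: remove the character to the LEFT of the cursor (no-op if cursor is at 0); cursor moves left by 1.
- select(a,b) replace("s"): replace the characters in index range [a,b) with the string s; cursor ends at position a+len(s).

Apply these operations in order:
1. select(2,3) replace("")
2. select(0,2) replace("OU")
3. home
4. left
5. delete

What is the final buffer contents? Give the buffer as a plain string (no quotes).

Answer: U

Derivation:
After op 1 (select(2,3) replace("")): buf='VX' cursor=2
After op 2 (select(0,2) replace("OU")): buf='OU' cursor=2
After op 3 (home): buf='OU' cursor=0
After op 4 (left): buf='OU' cursor=0
After op 5 (delete): buf='U' cursor=0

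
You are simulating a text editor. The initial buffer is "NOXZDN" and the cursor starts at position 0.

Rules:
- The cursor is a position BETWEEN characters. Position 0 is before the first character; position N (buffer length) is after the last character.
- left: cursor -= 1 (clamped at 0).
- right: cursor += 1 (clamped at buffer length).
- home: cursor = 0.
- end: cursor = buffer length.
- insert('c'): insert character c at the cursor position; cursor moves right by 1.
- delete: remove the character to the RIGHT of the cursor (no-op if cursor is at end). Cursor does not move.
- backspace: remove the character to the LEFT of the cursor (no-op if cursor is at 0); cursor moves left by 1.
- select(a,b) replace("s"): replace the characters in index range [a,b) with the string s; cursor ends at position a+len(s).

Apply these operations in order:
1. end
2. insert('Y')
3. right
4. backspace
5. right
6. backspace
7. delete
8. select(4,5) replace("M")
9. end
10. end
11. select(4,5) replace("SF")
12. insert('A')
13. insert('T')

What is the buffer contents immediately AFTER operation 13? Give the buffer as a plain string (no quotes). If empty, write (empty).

After op 1 (end): buf='NOXZDN' cursor=6
After op 2 (insert('Y')): buf='NOXZDNY' cursor=7
After op 3 (right): buf='NOXZDNY' cursor=7
After op 4 (backspace): buf='NOXZDN' cursor=6
After op 5 (right): buf='NOXZDN' cursor=6
After op 6 (backspace): buf='NOXZD' cursor=5
After op 7 (delete): buf='NOXZD' cursor=5
After op 8 (select(4,5) replace("M")): buf='NOXZM' cursor=5
After op 9 (end): buf='NOXZM' cursor=5
After op 10 (end): buf='NOXZM' cursor=5
After op 11 (select(4,5) replace("SF")): buf='NOXZSF' cursor=6
After op 12 (insert('A')): buf='NOXZSFA' cursor=7
After op 13 (insert('T')): buf='NOXZSFAT' cursor=8

Answer: NOXZSFAT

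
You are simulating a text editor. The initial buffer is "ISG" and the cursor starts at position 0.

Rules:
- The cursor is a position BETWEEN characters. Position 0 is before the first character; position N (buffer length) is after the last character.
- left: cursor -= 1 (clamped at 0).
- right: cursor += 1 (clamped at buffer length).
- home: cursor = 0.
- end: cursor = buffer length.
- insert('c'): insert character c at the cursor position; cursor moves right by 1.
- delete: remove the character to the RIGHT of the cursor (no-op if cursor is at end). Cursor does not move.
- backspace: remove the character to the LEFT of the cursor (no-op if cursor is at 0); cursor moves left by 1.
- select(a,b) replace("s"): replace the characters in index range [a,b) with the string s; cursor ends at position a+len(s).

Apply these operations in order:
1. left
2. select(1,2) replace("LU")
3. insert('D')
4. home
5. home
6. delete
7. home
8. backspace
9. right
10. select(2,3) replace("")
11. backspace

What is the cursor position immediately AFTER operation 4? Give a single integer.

After op 1 (left): buf='ISG' cursor=0
After op 2 (select(1,2) replace("LU")): buf='ILUG' cursor=3
After op 3 (insert('D')): buf='ILUDG' cursor=4
After op 4 (home): buf='ILUDG' cursor=0

Answer: 0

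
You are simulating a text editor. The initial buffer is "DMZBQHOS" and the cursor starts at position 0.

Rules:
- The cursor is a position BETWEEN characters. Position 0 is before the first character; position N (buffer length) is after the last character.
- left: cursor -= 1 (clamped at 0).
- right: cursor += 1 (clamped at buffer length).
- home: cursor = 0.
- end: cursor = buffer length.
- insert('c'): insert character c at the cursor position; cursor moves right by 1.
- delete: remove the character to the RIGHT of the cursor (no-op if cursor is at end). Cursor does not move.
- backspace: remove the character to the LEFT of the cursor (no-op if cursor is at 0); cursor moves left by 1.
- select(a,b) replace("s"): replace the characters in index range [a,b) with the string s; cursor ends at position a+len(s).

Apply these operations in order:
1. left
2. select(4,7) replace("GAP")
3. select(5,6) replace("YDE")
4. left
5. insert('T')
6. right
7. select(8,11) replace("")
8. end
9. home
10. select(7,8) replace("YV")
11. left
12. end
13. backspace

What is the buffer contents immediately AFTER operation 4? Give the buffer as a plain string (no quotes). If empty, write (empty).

Answer: DMZBGYDEPS

Derivation:
After op 1 (left): buf='DMZBQHOS' cursor=0
After op 2 (select(4,7) replace("GAP")): buf='DMZBGAPS' cursor=7
After op 3 (select(5,6) replace("YDE")): buf='DMZBGYDEPS' cursor=8
After op 4 (left): buf='DMZBGYDEPS' cursor=7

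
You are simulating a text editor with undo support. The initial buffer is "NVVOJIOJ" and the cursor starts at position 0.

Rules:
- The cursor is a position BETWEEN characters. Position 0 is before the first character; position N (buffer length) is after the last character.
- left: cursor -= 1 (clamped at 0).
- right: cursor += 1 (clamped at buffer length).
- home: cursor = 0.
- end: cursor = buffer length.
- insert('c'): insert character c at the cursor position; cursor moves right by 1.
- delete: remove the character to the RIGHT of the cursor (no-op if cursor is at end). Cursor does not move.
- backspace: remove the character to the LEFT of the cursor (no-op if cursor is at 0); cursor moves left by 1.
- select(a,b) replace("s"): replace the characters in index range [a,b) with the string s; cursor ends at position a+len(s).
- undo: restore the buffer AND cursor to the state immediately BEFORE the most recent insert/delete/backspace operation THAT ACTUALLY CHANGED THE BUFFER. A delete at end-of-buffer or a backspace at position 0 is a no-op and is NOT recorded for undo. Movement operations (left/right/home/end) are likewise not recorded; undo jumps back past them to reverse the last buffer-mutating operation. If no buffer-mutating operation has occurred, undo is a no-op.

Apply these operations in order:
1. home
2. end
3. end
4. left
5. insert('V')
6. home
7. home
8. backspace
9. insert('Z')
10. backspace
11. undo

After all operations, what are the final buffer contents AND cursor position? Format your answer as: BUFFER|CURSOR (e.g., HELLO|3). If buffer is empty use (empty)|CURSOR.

After op 1 (home): buf='NVVOJIOJ' cursor=0
After op 2 (end): buf='NVVOJIOJ' cursor=8
After op 3 (end): buf='NVVOJIOJ' cursor=8
After op 4 (left): buf='NVVOJIOJ' cursor=7
After op 5 (insert('V')): buf='NVVOJIOVJ' cursor=8
After op 6 (home): buf='NVVOJIOVJ' cursor=0
After op 7 (home): buf='NVVOJIOVJ' cursor=0
After op 8 (backspace): buf='NVVOJIOVJ' cursor=0
After op 9 (insert('Z')): buf='ZNVVOJIOVJ' cursor=1
After op 10 (backspace): buf='NVVOJIOVJ' cursor=0
After op 11 (undo): buf='ZNVVOJIOVJ' cursor=1

Answer: ZNVVOJIOVJ|1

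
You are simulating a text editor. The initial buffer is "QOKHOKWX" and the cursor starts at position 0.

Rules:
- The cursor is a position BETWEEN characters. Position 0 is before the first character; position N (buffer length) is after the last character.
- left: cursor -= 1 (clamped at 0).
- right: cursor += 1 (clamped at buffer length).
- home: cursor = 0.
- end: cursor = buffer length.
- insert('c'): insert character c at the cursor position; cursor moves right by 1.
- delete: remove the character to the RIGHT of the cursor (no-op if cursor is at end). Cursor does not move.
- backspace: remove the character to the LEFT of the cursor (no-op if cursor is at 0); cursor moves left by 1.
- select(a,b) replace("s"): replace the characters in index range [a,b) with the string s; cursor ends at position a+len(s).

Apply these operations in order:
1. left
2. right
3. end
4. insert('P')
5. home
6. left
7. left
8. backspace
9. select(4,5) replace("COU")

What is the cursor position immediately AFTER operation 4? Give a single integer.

Answer: 9

Derivation:
After op 1 (left): buf='QOKHOKWX' cursor=0
After op 2 (right): buf='QOKHOKWX' cursor=1
After op 3 (end): buf='QOKHOKWX' cursor=8
After op 4 (insert('P')): buf='QOKHOKWXP' cursor=9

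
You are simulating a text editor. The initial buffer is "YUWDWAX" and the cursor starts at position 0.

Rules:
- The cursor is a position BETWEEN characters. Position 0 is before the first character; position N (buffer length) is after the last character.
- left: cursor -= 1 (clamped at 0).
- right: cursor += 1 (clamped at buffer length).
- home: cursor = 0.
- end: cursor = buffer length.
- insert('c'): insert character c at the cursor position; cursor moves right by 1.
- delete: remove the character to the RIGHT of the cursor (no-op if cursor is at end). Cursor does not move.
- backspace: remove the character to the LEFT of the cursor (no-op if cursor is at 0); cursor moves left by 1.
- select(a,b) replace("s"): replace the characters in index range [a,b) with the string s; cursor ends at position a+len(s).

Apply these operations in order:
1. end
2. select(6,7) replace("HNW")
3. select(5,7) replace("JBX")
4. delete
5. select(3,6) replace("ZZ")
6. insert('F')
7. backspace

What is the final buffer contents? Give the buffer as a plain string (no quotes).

After op 1 (end): buf='YUWDWAX' cursor=7
After op 2 (select(6,7) replace("HNW")): buf='YUWDWAHNW' cursor=9
After op 3 (select(5,7) replace("JBX")): buf='YUWDWJBXNW' cursor=8
After op 4 (delete): buf='YUWDWJBXW' cursor=8
After op 5 (select(3,6) replace("ZZ")): buf='YUWZZBXW' cursor=5
After op 6 (insert('F')): buf='YUWZZFBXW' cursor=6
After op 7 (backspace): buf='YUWZZBXW' cursor=5

Answer: YUWZZBXW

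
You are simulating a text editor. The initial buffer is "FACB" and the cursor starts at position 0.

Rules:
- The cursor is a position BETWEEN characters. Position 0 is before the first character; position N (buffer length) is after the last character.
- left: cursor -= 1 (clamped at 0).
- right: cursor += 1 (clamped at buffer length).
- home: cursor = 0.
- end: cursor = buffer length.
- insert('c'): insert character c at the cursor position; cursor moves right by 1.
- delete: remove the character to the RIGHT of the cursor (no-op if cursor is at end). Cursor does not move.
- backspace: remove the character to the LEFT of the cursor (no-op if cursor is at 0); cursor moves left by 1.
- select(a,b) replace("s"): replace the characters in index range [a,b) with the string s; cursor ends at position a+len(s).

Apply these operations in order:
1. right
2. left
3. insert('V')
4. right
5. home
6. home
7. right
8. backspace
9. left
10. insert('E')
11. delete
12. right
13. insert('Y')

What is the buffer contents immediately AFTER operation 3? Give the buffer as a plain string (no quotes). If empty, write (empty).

After op 1 (right): buf='FACB' cursor=1
After op 2 (left): buf='FACB' cursor=0
After op 3 (insert('V')): buf='VFACB' cursor=1

Answer: VFACB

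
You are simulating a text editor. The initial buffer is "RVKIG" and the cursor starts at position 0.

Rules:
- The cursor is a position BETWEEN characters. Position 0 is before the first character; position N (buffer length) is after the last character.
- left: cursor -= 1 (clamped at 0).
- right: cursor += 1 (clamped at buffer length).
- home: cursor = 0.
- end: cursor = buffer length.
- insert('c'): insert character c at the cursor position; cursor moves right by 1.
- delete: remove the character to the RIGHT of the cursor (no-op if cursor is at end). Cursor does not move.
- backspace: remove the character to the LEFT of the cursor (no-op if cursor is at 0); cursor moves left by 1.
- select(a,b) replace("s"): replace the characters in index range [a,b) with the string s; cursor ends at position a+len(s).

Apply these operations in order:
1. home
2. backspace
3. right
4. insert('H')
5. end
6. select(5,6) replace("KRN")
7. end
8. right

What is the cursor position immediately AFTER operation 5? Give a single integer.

Answer: 6

Derivation:
After op 1 (home): buf='RVKIG' cursor=0
After op 2 (backspace): buf='RVKIG' cursor=0
After op 3 (right): buf='RVKIG' cursor=1
After op 4 (insert('H')): buf='RHVKIG' cursor=2
After op 5 (end): buf='RHVKIG' cursor=6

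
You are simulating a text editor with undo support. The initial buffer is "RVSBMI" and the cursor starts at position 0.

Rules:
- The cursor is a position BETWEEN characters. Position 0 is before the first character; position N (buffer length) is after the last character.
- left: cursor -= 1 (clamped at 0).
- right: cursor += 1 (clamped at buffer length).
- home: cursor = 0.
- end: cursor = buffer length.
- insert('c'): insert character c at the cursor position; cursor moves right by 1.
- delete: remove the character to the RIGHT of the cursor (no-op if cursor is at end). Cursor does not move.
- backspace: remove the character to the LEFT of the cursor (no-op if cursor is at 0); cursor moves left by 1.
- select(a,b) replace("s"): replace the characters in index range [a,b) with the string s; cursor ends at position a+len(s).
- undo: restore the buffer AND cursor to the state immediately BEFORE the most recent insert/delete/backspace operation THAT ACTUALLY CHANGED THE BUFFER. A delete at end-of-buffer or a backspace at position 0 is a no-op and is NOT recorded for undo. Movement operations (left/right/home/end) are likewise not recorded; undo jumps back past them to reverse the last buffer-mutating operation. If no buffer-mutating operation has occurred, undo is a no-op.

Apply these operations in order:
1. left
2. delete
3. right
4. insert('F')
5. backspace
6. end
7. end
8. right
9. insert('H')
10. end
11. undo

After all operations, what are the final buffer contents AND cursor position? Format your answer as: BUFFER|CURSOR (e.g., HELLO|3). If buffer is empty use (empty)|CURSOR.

After op 1 (left): buf='RVSBMI' cursor=0
After op 2 (delete): buf='VSBMI' cursor=0
After op 3 (right): buf='VSBMI' cursor=1
After op 4 (insert('F')): buf='VFSBMI' cursor=2
After op 5 (backspace): buf='VSBMI' cursor=1
After op 6 (end): buf='VSBMI' cursor=5
After op 7 (end): buf='VSBMI' cursor=5
After op 8 (right): buf='VSBMI' cursor=5
After op 9 (insert('H')): buf='VSBMIH' cursor=6
After op 10 (end): buf='VSBMIH' cursor=6
After op 11 (undo): buf='VSBMI' cursor=5

Answer: VSBMI|5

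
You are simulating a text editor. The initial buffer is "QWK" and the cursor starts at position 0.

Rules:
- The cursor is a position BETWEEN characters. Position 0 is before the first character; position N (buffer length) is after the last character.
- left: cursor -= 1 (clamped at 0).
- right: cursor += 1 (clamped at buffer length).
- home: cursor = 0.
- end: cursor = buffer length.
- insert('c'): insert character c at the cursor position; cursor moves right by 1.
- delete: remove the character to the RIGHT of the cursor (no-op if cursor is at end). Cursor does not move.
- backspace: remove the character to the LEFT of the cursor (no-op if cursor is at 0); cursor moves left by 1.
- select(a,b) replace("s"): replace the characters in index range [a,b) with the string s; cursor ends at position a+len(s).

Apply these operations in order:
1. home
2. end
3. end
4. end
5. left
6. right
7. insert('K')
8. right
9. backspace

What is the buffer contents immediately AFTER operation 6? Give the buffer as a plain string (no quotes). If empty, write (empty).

Answer: QWK

Derivation:
After op 1 (home): buf='QWK' cursor=0
After op 2 (end): buf='QWK' cursor=3
After op 3 (end): buf='QWK' cursor=3
After op 4 (end): buf='QWK' cursor=3
After op 5 (left): buf='QWK' cursor=2
After op 6 (right): buf='QWK' cursor=3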